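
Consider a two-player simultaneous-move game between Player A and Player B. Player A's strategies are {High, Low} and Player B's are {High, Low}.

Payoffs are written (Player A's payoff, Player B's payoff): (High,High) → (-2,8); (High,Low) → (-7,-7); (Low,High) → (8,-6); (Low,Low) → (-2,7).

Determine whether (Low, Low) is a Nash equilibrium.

Yes

At (Low, Low), Player A earns -2; switching to High would give -7, so Player A has no profitable deviation.
Player B earns 7; switching to High would give -6, so Player B has no profitable deviation.
Neither player can gain by a unilateral deviation, so this profile is a Nash equilibrium.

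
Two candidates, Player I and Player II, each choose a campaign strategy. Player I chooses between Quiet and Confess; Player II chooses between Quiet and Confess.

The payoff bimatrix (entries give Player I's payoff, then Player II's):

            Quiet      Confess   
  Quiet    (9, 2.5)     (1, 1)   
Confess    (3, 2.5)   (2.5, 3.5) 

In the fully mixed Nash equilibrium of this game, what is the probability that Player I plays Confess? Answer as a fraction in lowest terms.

3/5

Let x be the probability that Player I plays Quiet. In a completely mixed equilibrium, Player II must be indifferent between Quiet and Confess.
Player II's expected payoff from Quiet is 2.5x + 2.5(1−x); from Confess it is x + 3.5(1−x).
Setting these equal: 2.5 = −2.5x + 3.5, so x = 2/5.
Therefore Player I plays Confess with probability 1 − 2/5 = 3/5.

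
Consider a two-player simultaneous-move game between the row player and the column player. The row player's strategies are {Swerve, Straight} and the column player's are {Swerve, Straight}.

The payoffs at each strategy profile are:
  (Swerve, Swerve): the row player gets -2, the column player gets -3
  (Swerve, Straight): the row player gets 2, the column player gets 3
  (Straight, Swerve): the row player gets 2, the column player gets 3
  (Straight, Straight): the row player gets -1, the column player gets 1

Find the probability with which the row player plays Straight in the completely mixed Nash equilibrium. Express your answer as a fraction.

3/4

Let x be the probability that the row player plays Swerve. In a completely mixed equilibrium, the column player must be indifferent between Swerve and Straight.
The column player's expected payoff from Swerve is −3x + 3(1−x); from Straight it is 3x + (1−x).
Setting these equal: −6x + 3 = 2x + 1, so x = 1/4.
Therefore the row player plays Straight with probability 1 − 1/4 = 3/4.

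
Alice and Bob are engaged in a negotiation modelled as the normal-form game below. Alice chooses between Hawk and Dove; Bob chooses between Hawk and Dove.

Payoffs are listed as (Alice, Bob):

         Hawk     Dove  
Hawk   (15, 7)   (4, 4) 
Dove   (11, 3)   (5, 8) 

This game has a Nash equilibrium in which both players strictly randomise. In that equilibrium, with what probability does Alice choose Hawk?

Let x be the probability that Alice plays Hawk. In a completely mixed equilibrium, Bob must be indifferent between Hawk and Dove.
Bob's expected payoff from Hawk is 7x + 3(1−x); from Dove it is 4x + 8(1−x).
Setting these equal: 4x + 3 = −4x + 8, so x = 5/8.

5/8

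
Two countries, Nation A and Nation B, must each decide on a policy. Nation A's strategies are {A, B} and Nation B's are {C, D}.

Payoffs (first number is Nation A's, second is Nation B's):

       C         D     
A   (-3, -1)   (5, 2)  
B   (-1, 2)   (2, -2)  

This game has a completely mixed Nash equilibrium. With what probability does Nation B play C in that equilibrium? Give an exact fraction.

Let q be the probability that Nation B plays C. In a completely mixed equilibrium, Nation A must be indifferent between A and B.
Nation A's expected payoff from A is −3q + 5(1−q); from B it is −q + 2(1−q).
Setting these equal: −8q + 5 = −3q + 2, so q = 3/5.

3/5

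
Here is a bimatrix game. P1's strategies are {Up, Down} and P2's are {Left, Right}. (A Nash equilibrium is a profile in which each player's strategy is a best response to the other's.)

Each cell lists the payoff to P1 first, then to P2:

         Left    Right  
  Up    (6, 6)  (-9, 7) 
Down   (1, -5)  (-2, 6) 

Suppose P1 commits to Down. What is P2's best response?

Against Down, P2 earns -5 from Left and 6 from Right.
So Right is the best response.

Right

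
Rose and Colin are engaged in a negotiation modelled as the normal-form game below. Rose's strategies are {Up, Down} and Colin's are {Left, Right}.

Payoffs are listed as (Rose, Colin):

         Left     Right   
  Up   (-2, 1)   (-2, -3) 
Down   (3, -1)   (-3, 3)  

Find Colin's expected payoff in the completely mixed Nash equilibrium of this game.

First find x, the probability Rose plays Up, from Colin's indifference between Left and Right: x − (1−x) = −3x + 3(1−x), giving x = 1/2.
Since Colin is indifferent in equilibrium, Colin's expected payoff equals the payoff from either column against (1/2, 1/2). Using Left: (1/2) − (1/2) = 0.

0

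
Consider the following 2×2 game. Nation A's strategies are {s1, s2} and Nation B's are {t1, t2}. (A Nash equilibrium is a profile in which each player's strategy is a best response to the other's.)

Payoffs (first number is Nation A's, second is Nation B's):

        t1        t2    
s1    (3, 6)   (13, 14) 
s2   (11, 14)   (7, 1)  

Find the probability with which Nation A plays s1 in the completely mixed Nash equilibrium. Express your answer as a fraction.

13/21

Let x be the probability that Nation A plays s1. In a completely mixed equilibrium, Nation B must be indifferent between t1 and t2.
Nation B's expected payoff from t1 is 6x + 14(1−x); from t2 it is 14x + (1−x).
Setting these equal: −8x + 14 = 13x + 1, so x = 13/21.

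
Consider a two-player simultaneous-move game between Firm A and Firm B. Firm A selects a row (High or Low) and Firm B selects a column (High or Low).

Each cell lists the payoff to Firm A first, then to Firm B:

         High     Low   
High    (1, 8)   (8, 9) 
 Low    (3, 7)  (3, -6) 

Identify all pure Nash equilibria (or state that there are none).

(High, Low) and (Low, High)

(High, High): Firm A prefers Low (3 > 1); Firm B prefers Low (9 > 8) — not an equilibrium.
(High, Low): Firm A gets 8 ≥ 3 from Low, and Firm B gets 9 ≥ 8 from High — Nash equilibrium.
(Low, High): Firm A gets 3 ≥ 1 from High, and Firm B gets 7 ≥ -6 from Low — Nash equilibrium.
(Low, Low): Firm A prefers High (8 > 3); Firm B prefers High (7 > -6) — not an equilibrium.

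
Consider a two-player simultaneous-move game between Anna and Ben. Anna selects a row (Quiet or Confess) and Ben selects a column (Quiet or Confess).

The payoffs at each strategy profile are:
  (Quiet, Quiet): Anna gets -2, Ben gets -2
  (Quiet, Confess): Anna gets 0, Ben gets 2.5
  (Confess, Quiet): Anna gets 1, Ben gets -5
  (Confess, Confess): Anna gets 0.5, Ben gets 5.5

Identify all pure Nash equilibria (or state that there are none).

(Quiet, Quiet): Anna prefers Confess (1 > -2); Ben prefers Confess (2.5 > -2) — not an equilibrium.
(Quiet, Confess): Anna prefers Confess (0.5 > 0) — not an equilibrium.
(Confess, Quiet): Ben prefers Confess (5.5 > -5) — not an equilibrium.
(Confess, Confess): Anna gets 0.5 ≥ 0 from Quiet, and Ben gets 5.5 ≥ -5 from Quiet — Nash equilibrium.

(Confess, Confess)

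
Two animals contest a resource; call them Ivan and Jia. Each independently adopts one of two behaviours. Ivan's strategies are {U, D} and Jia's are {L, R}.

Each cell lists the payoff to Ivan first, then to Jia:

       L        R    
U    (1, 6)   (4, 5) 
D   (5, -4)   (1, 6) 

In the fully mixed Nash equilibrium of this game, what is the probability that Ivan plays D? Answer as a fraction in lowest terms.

1/11

Let r be the probability that Ivan plays U. In a completely mixed equilibrium, Jia must be indifferent between L and R.
Jia's expected payoff from L is 6r − 4(1−r); from R it is 5r + 6(1−r).
Setting these equal: 10r − 4 = −r + 6, so r = 10/11.
Therefore Ivan plays D with probability 1 − 10/11 = 1/11.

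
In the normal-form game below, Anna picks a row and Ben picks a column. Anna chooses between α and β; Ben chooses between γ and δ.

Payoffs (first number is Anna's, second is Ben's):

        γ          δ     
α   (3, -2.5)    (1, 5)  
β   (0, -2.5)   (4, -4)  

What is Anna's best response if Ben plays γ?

α

Against γ, Anna earns 3 from α and 0 from β.
So α is the best response.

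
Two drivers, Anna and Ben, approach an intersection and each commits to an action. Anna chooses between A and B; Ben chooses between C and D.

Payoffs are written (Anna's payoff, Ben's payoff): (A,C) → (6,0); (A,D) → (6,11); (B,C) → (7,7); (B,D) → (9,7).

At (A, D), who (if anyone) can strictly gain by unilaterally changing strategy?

Anna at (A, D) earns 6; deviating to B yields 9 — a strict improvement.
Ben earns 11; deviating to C yields 0 — not better.
Only Anna has a strictly profitable deviation.

Anna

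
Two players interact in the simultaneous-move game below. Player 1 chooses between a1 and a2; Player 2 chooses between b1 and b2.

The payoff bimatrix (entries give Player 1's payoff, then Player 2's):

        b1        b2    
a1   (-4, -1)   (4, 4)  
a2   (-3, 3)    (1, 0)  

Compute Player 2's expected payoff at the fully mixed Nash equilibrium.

3/2

First find x, the probability Player 1 plays a1, from Player 2's indifference between b1 and b2: −x + 3(1−x) = 4x, giving x = 3/8.
Since Player 2 is indifferent in equilibrium, Player 2's expected payoff equals the payoff from either column against (3/8, 5/8). Using b1: −(3/8) + 3(5/8) = 3/2.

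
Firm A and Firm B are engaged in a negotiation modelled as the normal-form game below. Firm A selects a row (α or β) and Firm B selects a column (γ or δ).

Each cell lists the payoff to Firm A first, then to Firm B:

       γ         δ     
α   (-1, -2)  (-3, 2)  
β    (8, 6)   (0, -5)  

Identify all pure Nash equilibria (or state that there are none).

(α, γ): Firm A prefers β (8 > -1); Firm B prefers δ (2 > -2) — not an equilibrium.
(α, δ): Firm A prefers β (0 > -3) — not an equilibrium.
(β, γ): Firm A gets 8 ≥ -1 from α, and Firm B gets 6 ≥ -5 from δ — Nash equilibrium.
(β, δ): Firm B prefers γ (6 > -5) — not an equilibrium.

(β, γ)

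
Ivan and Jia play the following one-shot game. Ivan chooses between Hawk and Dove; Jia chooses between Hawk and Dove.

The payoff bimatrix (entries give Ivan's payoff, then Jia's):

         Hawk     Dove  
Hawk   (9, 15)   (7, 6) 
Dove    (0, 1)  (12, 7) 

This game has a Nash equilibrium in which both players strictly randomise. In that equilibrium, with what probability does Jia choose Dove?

Let y be the probability that Jia plays Hawk. In a completely mixed equilibrium, Ivan must be indifferent between Hawk and Dove.
Ivan's expected payoff from Hawk is 9y + 7(1−y); from Dove it is 12(1−y).
Setting these equal: 2y + 7 = −12y + 12, so y = 5/14.
Therefore Jia plays Dove with probability 1 − 5/14 = 9/14.

9/14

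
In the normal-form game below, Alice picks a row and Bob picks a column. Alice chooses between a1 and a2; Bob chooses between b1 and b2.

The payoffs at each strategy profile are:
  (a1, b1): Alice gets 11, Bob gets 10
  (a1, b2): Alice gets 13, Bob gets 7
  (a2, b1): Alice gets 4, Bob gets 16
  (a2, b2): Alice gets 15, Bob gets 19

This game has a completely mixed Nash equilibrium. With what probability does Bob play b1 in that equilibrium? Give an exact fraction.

Let y be the probability that Bob plays b1. In a completely mixed equilibrium, Alice must be indifferent between a1 and a2.
Alice's expected payoff from a1 is 11y + 13(1−y); from a2 it is 4y + 15(1−y).
Setting these equal: −2y + 13 = −11y + 15, so y = 2/9.

2/9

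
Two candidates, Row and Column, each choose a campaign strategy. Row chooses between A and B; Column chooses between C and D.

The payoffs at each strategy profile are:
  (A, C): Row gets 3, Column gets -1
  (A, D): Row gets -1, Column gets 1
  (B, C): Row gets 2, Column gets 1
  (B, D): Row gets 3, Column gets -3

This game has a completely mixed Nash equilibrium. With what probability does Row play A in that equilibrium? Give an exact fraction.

Let p be the probability that Row plays A. In a completely mixed equilibrium, Column must be indifferent between C and D.
Column's expected payoff from C is −p + (1−p); from D it is p − 3(1−p).
Setting these equal: −2p + 1 = 4p − 3, so p = 2/3.

2/3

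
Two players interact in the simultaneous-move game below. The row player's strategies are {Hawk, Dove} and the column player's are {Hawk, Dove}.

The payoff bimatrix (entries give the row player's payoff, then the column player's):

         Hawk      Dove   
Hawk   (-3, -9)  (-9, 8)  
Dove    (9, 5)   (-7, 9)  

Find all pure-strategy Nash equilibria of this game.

(Dove, Dove)

(Hawk, Hawk): the row player prefers Dove (9 > -3); the column player prefers Dove (8 > -9) — not an equilibrium.
(Hawk, Dove): the row player prefers Dove (-7 > -9) — not an equilibrium.
(Dove, Hawk): the column player prefers Dove (9 > 5) — not an equilibrium.
(Dove, Dove): the row player gets -7 ≥ -9 from Hawk, and the column player gets 9 ≥ 5 from Hawk — Nash equilibrium.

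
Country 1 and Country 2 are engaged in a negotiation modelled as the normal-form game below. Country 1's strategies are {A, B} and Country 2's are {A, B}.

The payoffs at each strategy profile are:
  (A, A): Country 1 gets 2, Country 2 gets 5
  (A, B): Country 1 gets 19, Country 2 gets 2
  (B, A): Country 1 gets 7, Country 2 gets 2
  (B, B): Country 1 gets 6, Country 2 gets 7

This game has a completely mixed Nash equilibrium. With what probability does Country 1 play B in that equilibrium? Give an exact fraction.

Let r be the probability that Country 1 plays A. In a completely mixed equilibrium, Country 2 must be indifferent between A and B.
Country 2's expected payoff from A is 5r + 2(1−r); from B it is 2r + 7(1−r).
Setting these equal: 3r + 2 = −5r + 7, so r = 5/8.
Therefore Country 1 plays B with probability 1 − 5/8 = 3/8.

3/8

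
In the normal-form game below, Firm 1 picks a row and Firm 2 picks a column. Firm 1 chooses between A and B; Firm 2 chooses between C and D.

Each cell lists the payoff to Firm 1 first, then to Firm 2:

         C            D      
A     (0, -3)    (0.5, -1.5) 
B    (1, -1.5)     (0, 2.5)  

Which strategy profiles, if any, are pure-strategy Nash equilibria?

(A, C): Firm 1 prefers B (1 > 0); Firm 2 prefers D (-1.5 > -3) — not an equilibrium.
(A, D): Firm 1 gets 0.5 ≥ 0 from B, and Firm 2 gets -1.5 ≥ -3 from C — Nash equilibrium.
(B, C): Firm 2 prefers D (2.5 > -1.5) — not an equilibrium.
(B, D): Firm 1 prefers A (0.5 > 0) — not an equilibrium.

(A, D)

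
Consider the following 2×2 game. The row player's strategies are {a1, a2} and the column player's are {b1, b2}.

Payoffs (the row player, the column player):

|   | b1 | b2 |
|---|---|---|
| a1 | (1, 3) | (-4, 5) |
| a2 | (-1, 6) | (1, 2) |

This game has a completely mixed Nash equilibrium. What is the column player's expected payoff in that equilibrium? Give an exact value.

First find p, the probability the row player plays a1, from the column player's indifference between b1 and b2: 3p + 6(1−p) = 5p + 2(1−p), giving p = 2/3.
Since the column player is indifferent in equilibrium, the column player's expected payoff equals the payoff from either column against (2/3, 1/3). Using b1: 3(2/3) + 6(1/3) = 4.

4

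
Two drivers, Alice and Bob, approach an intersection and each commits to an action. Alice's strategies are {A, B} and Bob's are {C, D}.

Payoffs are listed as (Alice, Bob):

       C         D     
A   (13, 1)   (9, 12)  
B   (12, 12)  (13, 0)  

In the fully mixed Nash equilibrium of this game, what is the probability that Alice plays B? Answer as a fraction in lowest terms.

11/23

Let x be the probability that Alice plays A. In a completely mixed equilibrium, Bob must be indifferent between C and D.
Bob's expected payoff from C is x + 12(1−x); from D it is 12x.
Setting these equal: −11x + 12 = 12x, so x = 12/23.
Therefore Alice plays B with probability 1 − 12/23 = 11/23.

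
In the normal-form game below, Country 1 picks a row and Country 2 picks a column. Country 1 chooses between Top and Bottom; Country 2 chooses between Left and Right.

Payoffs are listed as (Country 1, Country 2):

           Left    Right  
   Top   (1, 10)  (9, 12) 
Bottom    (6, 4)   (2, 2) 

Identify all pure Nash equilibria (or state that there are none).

(Top, Right) and (Bottom, Left)

(Top, Left): Country 1 prefers Bottom (6 > 1); Country 2 prefers Right (12 > 10) — not an equilibrium.
(Top, Right): Country 1 gets 9 ≥ 2 from Bottom, and Country 2 gets 12 ≥ 10 from Left — Nash equilibrium.
(Bottom, Left): Country 1 gets 6 ≥ 1 from Top, and Country 2 gets 4 ≥ 2 from Right — Nash equilibrium.
(Bottom, Right): Country 1 prefers Top (9 > 2); Country 2 prefers Left (4 > 2) — not an equilibrium.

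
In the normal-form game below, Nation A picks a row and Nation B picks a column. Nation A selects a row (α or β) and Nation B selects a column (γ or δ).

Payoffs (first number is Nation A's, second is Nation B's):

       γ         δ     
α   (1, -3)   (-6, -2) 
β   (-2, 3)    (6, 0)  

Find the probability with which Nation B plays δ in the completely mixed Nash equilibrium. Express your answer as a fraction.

Let c be the probability that Nation B plays γ. In a completely mixed equilibrium, Nation A must be indifferent between α and β.
Nation A's expected payoff from α is c − 6(1−c); from β it is −2c + 6(1−c).
Setting these equal: 7c − 6 = −8c + 6, so c = 4/5.
Therefore Nation B plays δ with probability 1 − 4/5 = 1/5.

1/5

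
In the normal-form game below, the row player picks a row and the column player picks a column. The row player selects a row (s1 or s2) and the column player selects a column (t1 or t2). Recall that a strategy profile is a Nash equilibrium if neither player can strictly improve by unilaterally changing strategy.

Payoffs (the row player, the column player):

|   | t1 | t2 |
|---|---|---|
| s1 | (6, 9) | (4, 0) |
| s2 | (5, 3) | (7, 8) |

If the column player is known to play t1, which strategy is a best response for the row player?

s1

Against t1, the row player earns 6 from s1 and 5 from s2.
So s1 is the best response.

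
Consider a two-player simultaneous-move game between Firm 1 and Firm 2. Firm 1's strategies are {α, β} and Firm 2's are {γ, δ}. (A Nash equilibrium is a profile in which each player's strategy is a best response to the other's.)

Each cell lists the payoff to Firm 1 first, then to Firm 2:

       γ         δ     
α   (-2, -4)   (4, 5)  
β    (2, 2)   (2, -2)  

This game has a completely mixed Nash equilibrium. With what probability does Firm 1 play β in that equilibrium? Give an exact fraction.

Let r be the probability that Firm 1 plays α. In a completely mixed equilibrium, Firm 2 must be indifferent between γ and δ.
Firm 2's expected payoff from γ is −4r + 2(1−r); from δ it is 5r − 2(1−r).
Setting these equal: −6r + 2 = 7r − 2, so r = 4/13.
Therefore Firm 1 plays β with probability 1 − 4/13 = 9/13.

9/13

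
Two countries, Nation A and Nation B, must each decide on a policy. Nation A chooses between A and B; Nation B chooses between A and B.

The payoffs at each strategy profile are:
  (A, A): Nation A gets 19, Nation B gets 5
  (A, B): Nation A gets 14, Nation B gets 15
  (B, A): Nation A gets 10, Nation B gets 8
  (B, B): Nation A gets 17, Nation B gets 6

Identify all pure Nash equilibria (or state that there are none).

none

(A, A): Nation B prefers B (15 > 5) — not an equilibrium.
(A, B): Nation A prefers B (17 > 14) — not an equilibrium.
(B, A): Nation A prefers A (19 > 10) — not an equilibrium.
(B, B): Nation B prefers A (8 > 6) — not an equilibrium.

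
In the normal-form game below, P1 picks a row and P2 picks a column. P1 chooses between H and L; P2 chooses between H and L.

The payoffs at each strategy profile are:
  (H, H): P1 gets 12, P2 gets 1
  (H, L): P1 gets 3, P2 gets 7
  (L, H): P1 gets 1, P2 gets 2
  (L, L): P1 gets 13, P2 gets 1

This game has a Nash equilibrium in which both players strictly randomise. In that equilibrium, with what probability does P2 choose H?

10/21

Let q be the probability that P2 plays H. In a completely mixed equilibrium, P1 must be indifferent between H and L.
P1's expected payoff from H is 12q + 3(1−q); from L it is q + 13(1−q).
Setting these equal: 9q + 3 = −12q + 13, so q = 10/21.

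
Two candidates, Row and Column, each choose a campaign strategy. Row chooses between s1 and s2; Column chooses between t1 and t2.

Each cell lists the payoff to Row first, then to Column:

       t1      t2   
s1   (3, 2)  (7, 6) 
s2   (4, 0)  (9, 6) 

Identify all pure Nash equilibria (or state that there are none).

(s1, t1): Row prefers s2 (4 > 3); Column prefers t2 (6 > 2) — not an equilibrium.
(s1, t2): Row prefers s2 (9 > 7) — not an equilibrium.
(s2, t1): Column prefers t2 (6 > 0) — not an equilibrium.
(s2, t2): Row gets 9 ≥ 7 from s1, and Column gets 6 ≥ 0 from t1 — Nash equilibrium.

(s2, t2)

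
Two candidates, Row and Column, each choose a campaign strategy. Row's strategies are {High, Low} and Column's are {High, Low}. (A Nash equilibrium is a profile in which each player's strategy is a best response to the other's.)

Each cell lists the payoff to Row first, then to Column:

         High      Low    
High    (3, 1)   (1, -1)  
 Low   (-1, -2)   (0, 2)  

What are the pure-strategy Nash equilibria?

(High, High): Row gets 3 ≥ -1 from Low, and Column gets 1 ≥ -1 from Low — Nash equilibrium.
(High, Low): Column prefers High (1 > -1) — not an equilibrium.
(Low, High): Row prefers High (3 > -1); Column prefers Low (2 > -2) — not an equilibrium.
(Low, Low): Row prefers High (1 > 0) — not an equilibrium.

(High, High)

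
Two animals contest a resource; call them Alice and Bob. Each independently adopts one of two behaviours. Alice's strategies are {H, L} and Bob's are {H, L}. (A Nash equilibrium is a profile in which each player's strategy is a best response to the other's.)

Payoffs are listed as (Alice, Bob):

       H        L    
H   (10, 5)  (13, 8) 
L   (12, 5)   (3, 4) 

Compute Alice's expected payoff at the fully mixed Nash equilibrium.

21/2

First find y, the probability Bob plays H, from Alice's indifference between H and L: 10y + 13(1−y) = 12y + 3(1−y), giving y = 5/6.
Since Alice is indifferent in equilibrium, Alice's expected payoff equals the payoff from either row against (5/6, 1/6). Using H: 10(5/6) + 13(1/6) = 21/2.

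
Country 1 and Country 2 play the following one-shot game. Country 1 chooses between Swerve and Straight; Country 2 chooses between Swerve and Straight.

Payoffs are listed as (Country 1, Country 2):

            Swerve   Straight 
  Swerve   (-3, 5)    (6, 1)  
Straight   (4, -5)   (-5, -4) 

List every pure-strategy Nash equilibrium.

none

(Swerve, Swerve): Country 1 prefers Straight (4 > -3) — not an equilibrium.
(Swerve, Straight): Country 2 prefers Swerve (5 > 1) — not an equilibrium.
(Straight, Swerve): Country 2 prefers Straight (-4 > -5) — not an equilibrium.
(Straight, Straight): Country 1 prefers Swerve (6 > -5) — not an equilibrium.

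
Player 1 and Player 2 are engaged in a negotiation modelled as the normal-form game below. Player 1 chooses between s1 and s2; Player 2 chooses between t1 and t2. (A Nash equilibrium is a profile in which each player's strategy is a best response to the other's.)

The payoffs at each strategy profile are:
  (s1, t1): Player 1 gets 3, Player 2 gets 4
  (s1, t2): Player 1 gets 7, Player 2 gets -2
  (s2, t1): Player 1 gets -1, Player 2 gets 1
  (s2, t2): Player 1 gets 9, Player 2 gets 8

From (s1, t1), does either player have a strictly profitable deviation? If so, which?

Player 1 at (s1, t1) earns 3; deviating to s2 yields -1 — not better.
Player 2 earns 4; deviating to t2 yields -2 — not better.
Neither player can strictly improve; the profile is a Nash equilibrium.

Neither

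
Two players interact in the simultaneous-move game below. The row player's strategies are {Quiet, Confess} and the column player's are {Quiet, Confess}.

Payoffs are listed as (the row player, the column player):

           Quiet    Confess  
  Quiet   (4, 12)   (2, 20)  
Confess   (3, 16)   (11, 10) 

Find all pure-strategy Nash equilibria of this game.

none

(Quiet, Quiet): the column player prefers Confess (20 > 12) — not an equilibrium.
(Quiet, Confess): the row player prefers Confess (11 > 2) — not an equilibrium.
(Confess, Quiet): the row player prefers Quiet (4 > 3) — not an equilibrium.
(Confess, Confess): the column player prefers Quiet (16 > 10) — not an equilibrium.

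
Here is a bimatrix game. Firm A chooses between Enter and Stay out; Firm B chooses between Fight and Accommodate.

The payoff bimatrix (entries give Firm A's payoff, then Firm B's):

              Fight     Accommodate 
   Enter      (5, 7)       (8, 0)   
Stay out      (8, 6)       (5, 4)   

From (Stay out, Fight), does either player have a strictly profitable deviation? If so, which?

Neither

Firm A at (Stay out, Fight) earns 8; deviating to Enter yields 5 — not better.
Firm B earns 6; deviating to Accommodate yields 4 — not better.
Neither player can strictly improve; the profile is a Nash equilibrium.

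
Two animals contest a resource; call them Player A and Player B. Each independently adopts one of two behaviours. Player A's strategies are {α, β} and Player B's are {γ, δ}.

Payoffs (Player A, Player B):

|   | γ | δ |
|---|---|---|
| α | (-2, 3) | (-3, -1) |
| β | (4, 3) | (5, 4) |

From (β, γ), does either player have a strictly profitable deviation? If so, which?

Player A at (β, γ) earns 4; deviating to α yields -2 — not better.
Player B earns 3; deviating to δ yields 4 — a strict improvement.
Only Player B has a strictly profitable deviation.

Player B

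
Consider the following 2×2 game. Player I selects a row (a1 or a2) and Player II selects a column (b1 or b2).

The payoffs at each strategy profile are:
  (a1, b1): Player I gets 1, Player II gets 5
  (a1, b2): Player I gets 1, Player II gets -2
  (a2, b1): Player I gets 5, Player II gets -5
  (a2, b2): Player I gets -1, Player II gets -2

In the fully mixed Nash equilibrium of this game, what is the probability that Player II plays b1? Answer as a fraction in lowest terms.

Let y be the probability that Player II plays b1. In a completely mixed equilibrium, Player I must be indifferent between a1 and a2.
Player I's expected payoff from a1 is y + (1−y); from a2 it is 5y − (1−y).
Setting these equal: 1 = 6y − 1, so y = 1/3.

1/3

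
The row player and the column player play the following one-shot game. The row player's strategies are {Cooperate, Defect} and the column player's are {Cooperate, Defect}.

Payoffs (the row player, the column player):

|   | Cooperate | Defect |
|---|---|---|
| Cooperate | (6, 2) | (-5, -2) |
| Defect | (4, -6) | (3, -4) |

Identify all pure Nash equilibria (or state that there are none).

(Cooperate, Cooperate): the row player gets 6 ≥ 4 from Defect, and the column player gets 2 ≥ -2 from Defect — Nash equilibrium.
(Cooperate, Defect): the row player prefers Defect (3 > -5); the column player prefers Cooperate (2 > -2) — not an equilibrium.
(Defect, Cooperate): the row player prefers Cooperate (6 > 4); the column player prefers Defect (-4 > -6) — not an equilibrium.
(Defect, Defect): the row player gets 3 ≥ -5 from Cooperate, and the column player gets -4 ≥ -6 from Cooperate — Nash equilibrium.

(Cooperate, Cooperate) and (Defect, Defect)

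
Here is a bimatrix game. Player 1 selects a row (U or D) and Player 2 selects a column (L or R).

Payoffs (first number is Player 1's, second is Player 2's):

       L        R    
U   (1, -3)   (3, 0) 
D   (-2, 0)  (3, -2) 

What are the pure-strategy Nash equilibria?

(U, L): Player 2 prefers R (0 > -3) — not an equilibrium.
(U, R): Player 1 gets 3 ≥ 3 from D, and Player 2 gets 0 ≥ -3 from L — Nash equilibrium.
(D, L): Player 1 prefers U (1 > -2) — not an equilibrium.
(D, R): Player 2 prefers L (0 > -2) — not an equilibrium.

(U, R)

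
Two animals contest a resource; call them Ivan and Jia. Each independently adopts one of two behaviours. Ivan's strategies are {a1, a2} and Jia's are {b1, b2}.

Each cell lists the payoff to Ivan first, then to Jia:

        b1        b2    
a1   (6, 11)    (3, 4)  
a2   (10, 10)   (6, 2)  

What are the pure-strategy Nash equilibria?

(a1, b1): Ivan prefers a2 (10 > 6) — not an equilibrium.
(a1, b2): Ivan prefers a2 (6 > 3); Jia prefers b1 (11 > 4) — not an equilibrium.
(a2, b1): Ivan gets 10 ≥ 6 from a1, and Jia gets 10 ≥ 2 from b2 — Nash equilibrium.
(a2, b2): Jia prefers b1 (10 > 2) — not an equilibrium.

(a2, b1)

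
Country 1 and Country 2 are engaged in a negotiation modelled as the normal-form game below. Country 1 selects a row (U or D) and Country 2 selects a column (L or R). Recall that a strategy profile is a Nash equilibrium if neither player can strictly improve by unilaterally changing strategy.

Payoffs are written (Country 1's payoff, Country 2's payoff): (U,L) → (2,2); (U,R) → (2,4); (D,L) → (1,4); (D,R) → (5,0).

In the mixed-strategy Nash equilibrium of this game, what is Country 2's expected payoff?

First find x, the probability Country 1 plays U, from Country 2's indifference between L and R: 2x + 4(1−x) = 4x, giving x = 2/3.
Since Country 2 is indifferent in equilibrium, Country 2's expected payoff equals the payoff from either column against (2/3, 1/3). Using L: 2(2/3) + 4(1/3) = 8/3.

8/3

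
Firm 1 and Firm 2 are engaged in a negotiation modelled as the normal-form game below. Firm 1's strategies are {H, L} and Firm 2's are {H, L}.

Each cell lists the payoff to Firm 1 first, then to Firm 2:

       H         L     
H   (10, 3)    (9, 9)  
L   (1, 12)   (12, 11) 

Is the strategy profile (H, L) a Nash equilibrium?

No

At (H, L), Firm 1 earns 9; switching to L would give 12, so Firm 1 would deviate.
Firm 2 earns 9; switching to H would give 3, so Firm 2 has no profitable deviation.
Since at least one player can profitably deviate, this is not a Nash equilibrium.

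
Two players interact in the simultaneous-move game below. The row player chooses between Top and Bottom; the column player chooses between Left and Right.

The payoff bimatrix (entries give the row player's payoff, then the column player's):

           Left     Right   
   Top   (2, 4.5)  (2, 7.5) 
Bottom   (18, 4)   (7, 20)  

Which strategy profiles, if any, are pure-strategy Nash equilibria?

(Bottom, Right)

(Top, Left): the row player prefers Bottom (18 > 2); the column player prefers Right (7.5 > 4.5) — not an equilibrium.
(Top, Right): the row player prefers Bottom (7 > 2) — not an equilibrium.
(Bottom, Left): the column player prefers Right (20 > 4) — not an equilibrium.
(Bottom, Right): the row player gets 7 ≥ 2 from Top, and the column player gets 20 ≥ 4 from Left — Nash equilibrium.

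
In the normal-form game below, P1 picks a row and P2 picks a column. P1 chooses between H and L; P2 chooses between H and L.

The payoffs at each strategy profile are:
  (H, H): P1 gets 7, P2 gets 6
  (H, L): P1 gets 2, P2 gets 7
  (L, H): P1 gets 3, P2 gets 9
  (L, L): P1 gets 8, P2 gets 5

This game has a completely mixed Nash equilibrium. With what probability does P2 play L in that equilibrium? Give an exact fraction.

Let c be the probability that P2 plays H. In a completely mixed equilibrium, P1 must be indifferent between H and L.
P1's expected payoff from H is 7c + 2(1−c); from L it is 3c + 8(1−c).
Setting these equal: 5c + 2 = −5c + 8, so c = 3/5.
Therefore P2 plays L with probability 1 − 3/5 = 2/5.

2/5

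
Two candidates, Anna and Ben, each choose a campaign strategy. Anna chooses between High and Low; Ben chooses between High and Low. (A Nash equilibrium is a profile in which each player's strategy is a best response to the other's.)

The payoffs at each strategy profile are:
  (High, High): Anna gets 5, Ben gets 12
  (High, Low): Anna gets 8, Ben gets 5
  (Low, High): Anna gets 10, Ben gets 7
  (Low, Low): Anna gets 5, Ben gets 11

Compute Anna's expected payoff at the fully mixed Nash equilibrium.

First find q, the probability Ben plays High, from Anna's indifference between High and Low: 5q + 8(1−q) = 10q + 5(1−q), giving q = 3/8.
Since Anna is indifferent in equilibrium, Anna's expected payoff equals the payoff from either row against (3/8, 5/8). Using High: 5(3/8) + 8(5/8) = 55/8.

55/8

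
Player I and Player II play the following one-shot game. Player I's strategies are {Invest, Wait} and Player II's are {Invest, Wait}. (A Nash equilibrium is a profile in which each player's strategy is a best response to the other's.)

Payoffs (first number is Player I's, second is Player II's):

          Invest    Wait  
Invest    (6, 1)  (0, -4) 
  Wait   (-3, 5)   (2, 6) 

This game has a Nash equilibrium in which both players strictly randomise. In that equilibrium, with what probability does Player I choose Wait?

5/6

Let p be the probability that Player I plays Invest. In a completely mixed equilibrium, Player II must be indifferent between Invest and Wait.
Player II's expected payoff from Invest is p + 5(1−p); from Wait it is −4p + 6(1−p).
Setting these equal: −4p + 5 = −10p + 6, so p = 1/6.
Therefore Player I plays Wait with probability 1 − 1/6 = 5/6.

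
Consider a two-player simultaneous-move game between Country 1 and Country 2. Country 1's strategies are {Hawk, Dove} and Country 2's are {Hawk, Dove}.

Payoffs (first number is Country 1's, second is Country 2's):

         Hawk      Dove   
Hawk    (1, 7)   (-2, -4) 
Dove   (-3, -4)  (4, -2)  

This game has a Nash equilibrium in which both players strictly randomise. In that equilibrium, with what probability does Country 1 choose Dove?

Let x be the probability that Country 1 plays Hawk. In a completely mixed equilibrium, Country 2 must be indifferent between Hawk and Dove.
Country 2's expected payoff from Hawk is 7x − 4(1−x); from Dove it is −4x − 2(1−x).
Setting these equal: 11x − 4 = −2x − 2, so x = 2/13.
Therefore Country 1 plays Dove with probability 1 − 2/13 = 11/13.

11/13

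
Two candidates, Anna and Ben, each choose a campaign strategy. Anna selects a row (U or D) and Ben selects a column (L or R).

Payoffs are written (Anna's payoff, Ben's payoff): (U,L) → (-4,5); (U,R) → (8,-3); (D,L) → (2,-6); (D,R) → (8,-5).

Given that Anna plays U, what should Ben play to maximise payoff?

Against U, Ben earns 5 from L and -3 from R.
So L is the best response.

L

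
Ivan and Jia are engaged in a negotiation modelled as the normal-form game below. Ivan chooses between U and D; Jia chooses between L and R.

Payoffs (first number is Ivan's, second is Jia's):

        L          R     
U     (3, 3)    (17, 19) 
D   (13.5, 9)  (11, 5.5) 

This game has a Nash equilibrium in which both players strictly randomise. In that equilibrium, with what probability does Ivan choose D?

Let x be the probability that Ivan plays U. In a completely mixed equilibrium, Jia must be indifferent between L and R.
Jia's expected payoff from L is 3x + 9(1−x); from R it is 19x + 5.5(1−x).
Setting these equal: −6x + 9 = 13.5x + 5.5, so x = 7/39.
Therefore Ivan plays D with probability 1 − 7/39 = 32/39.

32/39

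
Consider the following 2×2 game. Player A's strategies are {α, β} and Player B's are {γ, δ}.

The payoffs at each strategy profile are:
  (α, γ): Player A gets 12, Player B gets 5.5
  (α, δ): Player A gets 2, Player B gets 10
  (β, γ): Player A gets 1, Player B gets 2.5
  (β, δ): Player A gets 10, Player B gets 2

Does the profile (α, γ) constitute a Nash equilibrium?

No

At (α, γ), Player A earns 12; switching to β would give 1, so Player A has no profitable deviation.
Player B earns 5.5; switching to δ would give 10, so Player B would deviate.
Since at least one player can profitably deviate, this is not a Nash equilibrium.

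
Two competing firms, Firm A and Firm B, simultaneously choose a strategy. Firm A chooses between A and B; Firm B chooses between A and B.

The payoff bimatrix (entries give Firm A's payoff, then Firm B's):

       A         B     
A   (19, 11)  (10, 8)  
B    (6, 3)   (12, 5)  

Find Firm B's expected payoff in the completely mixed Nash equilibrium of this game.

31/5

First find x, the probability Firm A plays A, from Firm B's indifference between A and B: 11x + 3(1−x) = 8x + 5(1−x), giving x = 2/5.
Since Firm B is indifferent in equilibrium, Firm B's expected payoff equals the payoff from either column against (2/5, 3/5). Using A: 11(2/5) + 3(3/5) = 31/5.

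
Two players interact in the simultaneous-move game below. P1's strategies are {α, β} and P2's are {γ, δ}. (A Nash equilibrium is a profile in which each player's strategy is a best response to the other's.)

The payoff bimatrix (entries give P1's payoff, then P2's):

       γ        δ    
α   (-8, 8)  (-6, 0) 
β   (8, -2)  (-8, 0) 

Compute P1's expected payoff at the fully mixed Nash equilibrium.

-56/9

First find y, the probability P2 plays γ, from P1's indifference between α and β: −8y − 6(1−y) = 8y − 8(1−y), giving y = 1/9.
Since P1 is indifferent in equilibrium, P1's expected payoff equals the payoff from either row against (1/9, 8/9). Using α: −8(1/9) − 6(8/9) = -56/9.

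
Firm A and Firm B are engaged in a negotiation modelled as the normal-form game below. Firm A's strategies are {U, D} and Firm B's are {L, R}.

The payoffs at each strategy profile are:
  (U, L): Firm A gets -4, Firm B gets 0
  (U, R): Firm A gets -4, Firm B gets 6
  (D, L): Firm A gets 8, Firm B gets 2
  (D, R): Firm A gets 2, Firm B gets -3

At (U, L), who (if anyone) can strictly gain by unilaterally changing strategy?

Both

Firm A at (U, L) earns -4; deviating to D yields 8 — a strict improvement.
Firm B earns 0; deviating to R yields 6 — a strict improvement.
Both Firm A and Firm B have strictly profitable deviations.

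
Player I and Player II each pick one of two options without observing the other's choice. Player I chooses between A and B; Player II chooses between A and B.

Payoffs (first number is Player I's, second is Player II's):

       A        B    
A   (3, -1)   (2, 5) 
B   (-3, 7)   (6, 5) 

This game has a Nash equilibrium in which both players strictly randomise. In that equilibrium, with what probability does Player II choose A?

2/5

Let y be the probability that Player II plays A. In a completely mixed equilibrium, Player I must be indifferent between A and B.
Player I's expected payoff from A is 3y + 2(1−y); from B it is −3y + 6(1−y).
Setting these equal: y + 2 = −9y + 6, so y = 2/5.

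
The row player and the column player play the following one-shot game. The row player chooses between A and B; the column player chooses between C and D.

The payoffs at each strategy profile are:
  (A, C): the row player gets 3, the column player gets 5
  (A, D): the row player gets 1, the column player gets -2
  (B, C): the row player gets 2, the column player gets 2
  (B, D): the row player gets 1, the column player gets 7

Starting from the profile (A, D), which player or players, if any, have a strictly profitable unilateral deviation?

The row player at (A, D) earns 1; deviating to B yields 1 — not better.
The column player earns -2; deviating to C yields 5 — a strict improvement.
Only the column player has a strictly profitable deviation.

The column player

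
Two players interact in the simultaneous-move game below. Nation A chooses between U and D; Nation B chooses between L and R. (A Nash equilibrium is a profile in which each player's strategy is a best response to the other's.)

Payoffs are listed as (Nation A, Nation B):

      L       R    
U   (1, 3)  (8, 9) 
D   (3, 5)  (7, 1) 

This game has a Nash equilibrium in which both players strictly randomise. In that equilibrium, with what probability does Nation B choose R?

2/3

Let q be the probability that Nation B plays L. In a completely mixed equilibrium, Nation A must be indifferent between U and D.
Nation A's expected payoff from U is q + 8(1−q); from D it is 3q + 7(1−q).
Setting these equal: −7q + 8 = −4q + 7, so q = 1/3.
Therefore Nation B plays R with probability 1 − 1/3 = 2/3.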